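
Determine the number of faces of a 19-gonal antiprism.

An antiprism on an n-gon has two n-gon caps and 2n triangles: V = 2·19 = 38, E = 4·19 = 76, F = 2·19 + 2 = 40.

40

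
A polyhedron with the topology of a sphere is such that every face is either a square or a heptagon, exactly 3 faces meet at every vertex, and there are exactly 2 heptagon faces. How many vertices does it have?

Let x be the number of squares; then F = 2 + x.
Edge–face incidences: 2E = 7·2 + 4·x = 14 + 4x.
Every vertex has degree 3, so 3V = 2E.
Euler: V − E + F = 2 ⇒ (2E)/3 − E + (2 + x) = 2.
Multiply by 6: 2·(2E) − 3·(2E) + 6·(2 + x) = 12, i.e. 12 + 6x − (14 + 4x) = 12.
Collecting terms: 2x − 2 = 12, so 2x = 14, so x = 7.
Then 2E = 14 + 4·7 = 42, so E = 21, V = 2E/3 = 14, F = 2 + 7 = 9.

14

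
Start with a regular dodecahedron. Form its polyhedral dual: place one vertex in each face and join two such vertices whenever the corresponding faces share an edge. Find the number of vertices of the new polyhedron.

The base solid has V = 20, E = 30, F = 12.
The dual swaps V and F and preserves E: V′ = F = 12, E′ = E = 30, F′ = V = 20.

12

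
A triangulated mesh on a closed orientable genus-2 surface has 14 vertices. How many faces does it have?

χ = 2 − 2·2 = -2, and every face is a triangle so 3F = 2E.
V − E + F = -2 with E = 3F/2 gives 14 − (3/2 − 1)·F = -2, so F = 32 and E = 48.

32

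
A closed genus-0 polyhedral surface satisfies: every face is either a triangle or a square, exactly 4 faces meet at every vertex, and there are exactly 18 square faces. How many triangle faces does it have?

8

Let x be the number of triangles; then F = 18 + x.
Edge–face incidences: 2E = 4·18 + 3·x = 72 + 3x.
Every vertex has degree 4, so 4V = 2E.
Euler: V − E + F = 2 ⇒ (2E)/4 − E + (18 + x) = 2.
Multiply by 8: 2·(2E) − 4·(2E) + 8·(18 + x) = 16, i.e. 144 + 8x − 2·(72 + 3x) = 16.
Collecting terms: 2x = 16, so x = 8.
Then 2E = 72 + 3·8 = 96, so E = 48, V = 2E/4 = 24, F = 18 + 8 = 26.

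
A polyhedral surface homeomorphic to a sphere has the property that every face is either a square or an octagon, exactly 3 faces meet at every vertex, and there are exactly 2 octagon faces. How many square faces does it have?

8

Let x be the number of squares; then F = 2 + x.
Edge–face incidences: 2E = 8·2 + 4·x = 16 + 4x.
Every vertex has degree 3, so 3V = 2E.
Euler: V − E + F = 2 ⇒ (2E)/3 − E + (2 + x) = 2.
Multiply by 6: 2·(2E) − 3·(2E) + 6·(2 + x) = 12, i.e. 12 + 6x − (16 + 4x) = 12.
Collecting terms: 2x − 4 = 12, so 2x = 16, so x = 8.
Then 2E = 16 + 4·8 = 48, so E = 24, V = 2E/3 = 16, F = 2 + 8 = 10.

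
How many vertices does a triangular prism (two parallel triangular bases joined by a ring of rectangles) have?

A prism on an n-gon has two n-gon bases and n rectangular sides: V = 2·3 = 6, E = 3·3 = 9, F = 3 + 2 = 5.
Check: V − E + F = 6 − 9 + 5 = 2.

6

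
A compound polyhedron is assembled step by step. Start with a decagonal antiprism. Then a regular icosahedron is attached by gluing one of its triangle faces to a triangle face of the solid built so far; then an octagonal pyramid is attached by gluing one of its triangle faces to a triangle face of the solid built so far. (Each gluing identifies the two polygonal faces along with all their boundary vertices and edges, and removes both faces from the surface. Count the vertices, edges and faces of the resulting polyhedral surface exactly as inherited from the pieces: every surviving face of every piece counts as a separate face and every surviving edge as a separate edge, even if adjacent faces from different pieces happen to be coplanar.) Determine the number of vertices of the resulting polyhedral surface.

A decagonal antiprism: V=20, E=40, F=22.
Attach a regular icosahedron (V=12, E=30, F=20) along a 3-gon: merge 3 vertices and 3 edges, delete both glued faces → V=29, E=67, F=40.
Attach an octagonal pyramid (V=9, E=16, F=9) along a 3-gon: merge 3 vertices and 3 edges, delete both glued faces → V=35, E=80, F=47.
Check: V − E + F = 35 − 80 + 47 = 2.

35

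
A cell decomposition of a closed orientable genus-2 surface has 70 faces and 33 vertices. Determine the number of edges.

105

For a closed orientable surface of genus 2, χ = 2 − 2·2 = -2.
E = V + F − (-2) = 33 + 70 − (-2) = 105.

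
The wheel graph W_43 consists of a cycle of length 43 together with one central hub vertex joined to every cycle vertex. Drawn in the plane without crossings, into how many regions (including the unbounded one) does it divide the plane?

W_43 has V = 43 + 1 = 44 vertices and E = 2·43 = 86 edges.
By Euler's formula F = 2 − V + E = 2 − 44 + 86 = 44.

44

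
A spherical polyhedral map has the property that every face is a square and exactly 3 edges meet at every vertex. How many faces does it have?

Each face has 4 edges and each edge borders two faces, so 2E = 4F.
Each vertex has degree 3, so 3V = 2E and hence V = 4F/3.
Euler: V − E + F = 2 ⇒ (4F/3) − (4F/2) + F = 2.
Multiply by 6: (8 − 12 + 6)F = 12, i.e. 2F = 12.
So F = 6, E = 4·6/2 = 12, V = 4·6/3 = 8.

6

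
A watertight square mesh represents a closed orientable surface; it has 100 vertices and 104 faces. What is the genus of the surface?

3

Every face is a square, so 2E = 4·104 = 416, giving E = 208.
χ = V − E + F = 100 − 208 + 104 = -4.
For a closed orientable surface χ = 2 − 2g, so g = (2 − (-4))/2 = 3.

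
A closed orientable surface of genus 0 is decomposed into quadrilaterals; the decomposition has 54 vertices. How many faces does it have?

χ = 2 − 2·0 = 2, and every face is a square so 4F = 2E.
V − E + F = 2 with E = 4F/2 gives 54 − (4/2 − 1)·F = 2, so F = 52 and E = 104.

52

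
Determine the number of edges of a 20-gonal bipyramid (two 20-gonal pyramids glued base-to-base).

A bipyramid over an n-gon has 2n triangular faces and n + 2 vertices: V = 20 + 2 = 22, E = 3·20 = 60, F = 2·20 = 40.

60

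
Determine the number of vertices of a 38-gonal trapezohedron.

The n-trapezohedron (dual of the n-antiprism) has V = 2·38 + 2 = 78, E = 4·38 = 152, F = 2·38 = 76.
Check: V − E + F = 78 − 152 + 76 = 2.

78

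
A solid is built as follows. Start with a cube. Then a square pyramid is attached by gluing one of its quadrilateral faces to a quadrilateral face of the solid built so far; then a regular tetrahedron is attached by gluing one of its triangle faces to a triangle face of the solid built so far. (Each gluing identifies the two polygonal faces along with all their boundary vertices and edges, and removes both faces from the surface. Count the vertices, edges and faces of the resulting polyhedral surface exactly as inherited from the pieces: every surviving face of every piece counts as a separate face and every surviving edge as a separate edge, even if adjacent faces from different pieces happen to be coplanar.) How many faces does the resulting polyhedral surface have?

A cube: V=8, E=12, F=6.
Attach a square pyramid (V=5, E=8, F=5) along a 4-gon: merge 4 vertices and 4 edges, delete both glued faces → V=9, E=16, F=9.
Attach a regular tetrahedron (V=4, E=6, F=4) along a 3-gon: merge 3 vertices and 3 edges, delete both glued faces → V=10, E=19, F=11.
Check: V − E + F = 10 − 19 + 11 = 2.

11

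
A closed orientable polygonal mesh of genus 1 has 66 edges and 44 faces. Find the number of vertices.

22

For a closed orientable surface of genus 1, χ = 2 − 2·1 = 0.
V = 0 + E − F = 0 + 66 − 44 = 22.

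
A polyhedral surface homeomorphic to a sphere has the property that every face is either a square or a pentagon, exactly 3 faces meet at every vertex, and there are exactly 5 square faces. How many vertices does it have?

10

Let x be the number of pentagons; then F = 5 + x.
Edge–face incidences: 2E = 4·5 + 5·x = 20 + 5x.
Every vertex has degree 3, so 3V = 2E.
Euler: V − E + F = 2 ⇒ (2E)/3 − E + (5 + x) = 2.
Multiply by 6: 2·(2E) − 3·(2E) + 6·(5 + x) = 12, i.e. 30 + 6x − (20 + 5x) = 12.
Collecting terms: x + 10 = 12, so x = 2.
Then 2E = 20 + 5·2 = 30, so E = 15, V = 2E/3 = 10, F = 5 + 2 = 7.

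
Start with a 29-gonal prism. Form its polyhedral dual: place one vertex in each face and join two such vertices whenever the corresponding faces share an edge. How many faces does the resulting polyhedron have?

The base solid has V = 58, E = 87, F = 31.
The dual swaps V and F and preserves E: V′ = F = 31, E′ = E = 87, F′ = V = 58.

58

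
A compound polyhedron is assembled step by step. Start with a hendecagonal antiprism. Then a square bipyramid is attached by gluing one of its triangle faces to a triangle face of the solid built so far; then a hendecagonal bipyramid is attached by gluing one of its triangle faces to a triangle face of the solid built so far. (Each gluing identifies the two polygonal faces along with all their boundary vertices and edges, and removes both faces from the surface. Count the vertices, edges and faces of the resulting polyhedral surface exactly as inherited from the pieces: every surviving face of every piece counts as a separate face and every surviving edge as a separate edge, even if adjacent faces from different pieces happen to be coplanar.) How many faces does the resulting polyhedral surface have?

A hendecagonal antiprism: V=22, E=44, F=24.
Attach a square bipyramid (V=6, E=12, F=8) along a 3-gon: merge 3 vertices and 3 edges, delete both glued faces → V=25, E=53, F=30.
Attach a hendecagonal bipyramid (V=13, E=33, F=22) along a 3-gon: merge 3 vertices and 3 edges, delete both glued faces → V=35, E=83, F=50.
Check: V − E + F = 35 − 83 + 50 = 2.

50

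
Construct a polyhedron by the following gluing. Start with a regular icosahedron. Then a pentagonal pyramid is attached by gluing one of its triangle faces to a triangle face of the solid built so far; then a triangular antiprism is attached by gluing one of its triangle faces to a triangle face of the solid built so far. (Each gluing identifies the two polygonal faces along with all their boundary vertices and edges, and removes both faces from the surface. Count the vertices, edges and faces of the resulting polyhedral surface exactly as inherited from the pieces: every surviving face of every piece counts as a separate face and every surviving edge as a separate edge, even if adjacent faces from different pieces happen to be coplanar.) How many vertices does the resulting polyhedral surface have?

A regular icosahedron: V=12, E=30, F=20.
Attach a pentagonal pyramid (V=6, E=10, F=6) along a 3-gon: merge 3 vertices and 3 edges, delete both glued faces → V=15, E=37, F=24.
Attach a triangular antiprism (V=6, E=12, F=8) along a 3-gon: merge 3 vertices and 3 edges, delete both glued faces → V=18, E=46, F=30.
Check: V − E + F = 18 − 46 + 30 = 2.

18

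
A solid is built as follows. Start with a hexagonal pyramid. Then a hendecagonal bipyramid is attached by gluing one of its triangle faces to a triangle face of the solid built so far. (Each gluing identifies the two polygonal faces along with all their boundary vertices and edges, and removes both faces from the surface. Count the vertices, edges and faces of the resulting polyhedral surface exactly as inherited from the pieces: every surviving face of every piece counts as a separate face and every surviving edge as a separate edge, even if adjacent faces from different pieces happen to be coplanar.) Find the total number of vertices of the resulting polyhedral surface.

A hexagonal pyramid: V=7, E=12, F=7.
Attach a hendecagonal bipyramid (V=13, E=33, F=22) along a 3-gon: merge 3 vertices and 3 edges, delete both glued faces → V=17, E=42, F=27.
Check: V − E + F = 17 − 42 + 27 = 2.

17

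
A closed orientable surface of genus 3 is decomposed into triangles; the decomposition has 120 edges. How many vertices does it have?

36

χ = 2 − 2·3 = -4, and every face is a triangle so 3F = 2E.
F = 2E/3 = 80. Then V = -4 + E − F = -4 + 120 − 80 = 36.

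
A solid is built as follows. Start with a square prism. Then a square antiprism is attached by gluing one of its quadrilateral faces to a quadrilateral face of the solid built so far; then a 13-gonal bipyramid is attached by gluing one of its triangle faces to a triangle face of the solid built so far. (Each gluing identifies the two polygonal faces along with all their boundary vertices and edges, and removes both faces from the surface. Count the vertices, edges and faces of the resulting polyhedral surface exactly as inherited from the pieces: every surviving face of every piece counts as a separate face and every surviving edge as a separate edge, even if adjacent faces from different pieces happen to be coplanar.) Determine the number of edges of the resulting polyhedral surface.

60

A square prism: V=8, E=12, F=6.
Attach a square antiprism (V=8, E=16, F=10) along a 4-gon: merge 4 vertices and 4 edges, delete both glued faces → V=12, E=24, F=14.
Attach a 13-gonal bipyramid (V=15, E=39, F=26) along a 3-gon: merge 3 vertices and 3 edges, delete both glued faces → V=24, E=60, F=38.
Check: V − E + F = 24 − 60 + 38 = 2.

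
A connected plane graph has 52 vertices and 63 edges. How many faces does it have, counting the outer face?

13

Euler's formula for a connected plane graph: V − E + F = 2, so F = 2 − 52 + 63 = 13.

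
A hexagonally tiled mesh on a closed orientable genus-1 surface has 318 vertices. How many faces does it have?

159

χ = 2 − 2·1 = 0, and every face is a hexagon so 6F = 2E.
V − E + F = 0 with E = 6F/2 gives 318 − (6/2 − 1)·F = 0, so F = 159 and E = 477.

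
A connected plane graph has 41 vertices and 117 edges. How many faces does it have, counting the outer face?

Euler's formula for a connected plane graph: V − E + F = 2, so F = 2 − 41 + 117 = 78.

78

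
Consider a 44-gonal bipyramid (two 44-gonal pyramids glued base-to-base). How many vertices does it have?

46

A bipyramid over an n-gon has 2n triangular faces and n + 2 vertices: V = 44 + 2 = 46, E = 3·44 = 132, F = 2·44 = 88.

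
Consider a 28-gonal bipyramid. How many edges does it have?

A bipyramid over an n-gon has 2n triangular faces and n + 2 vertices: V = 28 + 2 = 30, E = 3·28 = 84, F = 2·28 = 56.

84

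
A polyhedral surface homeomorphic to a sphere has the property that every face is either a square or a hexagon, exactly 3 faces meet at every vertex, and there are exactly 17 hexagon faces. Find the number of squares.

Let x be the number of squares; then F = 17 + x.
Edge–face incidences: 2E = 6·17 + 4·x = 102 + 4x.
Every vertex has degree 3, so 3V = 2E.
Euler: V − E + F = 2 ⇒ (2E)/3 − E + (17 + x) = 2.
Multiply by 6: 2·(2E) − 3·(2E) + 6·(17 + x) = 12, i.e. 102 + 6x − (102 + 4x) = 12.
Collecting terms: 2x = 12, so x = 6.
Then 2E = 102 + 4·6 = 126, so E = 63, V = 2E/3 = 42, F = 17 + 6 = 23.

6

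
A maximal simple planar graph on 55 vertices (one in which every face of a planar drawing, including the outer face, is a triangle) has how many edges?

159

In a plane triangulation 3F = 2E and V − E + F = 2, so E = 3V − 6 = 3·55 − 6 = 159.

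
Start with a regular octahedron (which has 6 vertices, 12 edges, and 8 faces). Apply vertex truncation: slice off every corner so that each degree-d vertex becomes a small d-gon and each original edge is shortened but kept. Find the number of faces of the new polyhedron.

14

Truncation replaces each original edge-end by a new vertex, so V′ = 2E = 24.
Each original edge survives, and each old vertex of degree d contributes d new edges; summing degrees gives Σd = 2E, so E′ = E + 2E = 3E = 36.
Each original face survives and each original vertex becomes one new face: F′ = F + V = 14.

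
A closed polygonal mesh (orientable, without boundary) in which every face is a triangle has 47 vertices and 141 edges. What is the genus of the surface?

Every face is a triangle and each edge borders two faces, so 3F = 2·141, giving F = 94.
χ = V − E + F = 47 − 141 + 94 = 0.
For a closed orientable surface χ = 2 − 2g, so g = (2 − (0))/2 = 1.

1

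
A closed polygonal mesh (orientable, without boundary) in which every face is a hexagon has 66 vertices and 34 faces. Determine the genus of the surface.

2

Every face is a hexagon, so 2E = 6·34 = 204, giving E = 102.
χ = V − E + F = 66 − 102 + 34 = -2.
For a closed orientable surface χ = 2 − 2g, so g = (2 − (-2))/2 = 2.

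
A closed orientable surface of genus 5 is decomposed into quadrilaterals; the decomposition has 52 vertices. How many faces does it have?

60

χ = 2 − 2·5 = -8, and every face is a square so 4F = 2E.
V − E + F = -8 with E = 4F/2 gives 52 − (4/2 − 1)·F = -8, so F = 60 and E = 120.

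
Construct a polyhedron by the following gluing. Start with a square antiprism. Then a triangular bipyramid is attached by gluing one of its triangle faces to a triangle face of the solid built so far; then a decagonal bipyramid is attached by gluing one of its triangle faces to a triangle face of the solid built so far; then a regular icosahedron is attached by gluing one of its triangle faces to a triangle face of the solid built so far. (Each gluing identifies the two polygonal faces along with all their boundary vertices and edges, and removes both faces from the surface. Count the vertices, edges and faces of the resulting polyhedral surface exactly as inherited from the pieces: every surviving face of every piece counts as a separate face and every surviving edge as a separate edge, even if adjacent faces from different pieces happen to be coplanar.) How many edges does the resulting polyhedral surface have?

A square antiprism: V=8, E=16, F=10.
Attach a triangular bipyramid (V=5, E=9, F=6) along a 3-gon: merge 3 vertices and 3 edges, delete both glued faces → V=10, E=22, F=14.
Attach a decagonal bipyramid (V=12, E=30, F=20) along a 3-gon: merge 3 vertices and 3 edges, delete both glued faces → V=19, E=49, F=32.
Attach a regular icosahedron (V=12, E=30, F=20) along a 3-gon: merge 3 vertices and 3 edges, delete both glued faces → V=28, E=76, F=50.
Check: V − E + F = 28 − 76 + 50 = 2.

76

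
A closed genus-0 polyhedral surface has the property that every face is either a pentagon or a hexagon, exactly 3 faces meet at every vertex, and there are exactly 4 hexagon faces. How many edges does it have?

Let x be the number of pentagons; then F = 4 + x.
Edge–face incidences: 2E = 6·4 + 5·x = 24 + 5x.
Every vertex has degree 3, so 3V = 2E.
Euler: V − E + F = 2 ⇒ (2E)/3 − E + (4 + x) = 2.
Multiply by 6: 2·(2E) − 3·(2E) + 6·(4 + x) = 12, i.e. 24 + 6x − (24 + 5x) = 12.
Collecting terms: x = 12.
Then 2E = 24 + 5·12 = 84, so E = 42, V = 2E/3 = 28, F = 4 + 12 = 16.

42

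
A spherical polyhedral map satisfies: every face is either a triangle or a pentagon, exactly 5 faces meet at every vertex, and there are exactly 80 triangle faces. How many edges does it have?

150

Let x be the number of pentagons; then F = 80 + x.
Edge–face incidences: 2E = 3·80 + 5·x = 240 + 5x.
Every vertex has degree 5, so 5V = 2E.
Euler: V − E + F = 2 ⇒ (2E)/5 − E + (80 + x) = 2.
Multiply by 10: 2·(2E) − 5·(2E) + 10·(80 + x) = 20, i.e. 800 + 10x − 3·(240 + 5x) = 20.
Collecting terms: −5x + 80 = 20, so −5x = −60, so x = 12.
Then 2E = 240 + 5·12 = 300, so E = 150, V = 2E/5 = 60, F = 80 + 12 = 92.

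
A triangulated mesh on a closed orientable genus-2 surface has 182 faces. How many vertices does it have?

89

χ = 2 − 2·2 = -2, and every face is a triangle so 3F = 2E.
E = 3·182/2 = 273. Then V = -2 + E − F = -2 + 273 − 182 = 89.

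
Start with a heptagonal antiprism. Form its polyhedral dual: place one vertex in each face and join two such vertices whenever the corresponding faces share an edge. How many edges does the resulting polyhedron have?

28

The base solid has V = 14, E = 28, F = 16.
The dual swaps V and F and preserves E: V′ = F = 16, E′ = E = 28, F′ = V = 14.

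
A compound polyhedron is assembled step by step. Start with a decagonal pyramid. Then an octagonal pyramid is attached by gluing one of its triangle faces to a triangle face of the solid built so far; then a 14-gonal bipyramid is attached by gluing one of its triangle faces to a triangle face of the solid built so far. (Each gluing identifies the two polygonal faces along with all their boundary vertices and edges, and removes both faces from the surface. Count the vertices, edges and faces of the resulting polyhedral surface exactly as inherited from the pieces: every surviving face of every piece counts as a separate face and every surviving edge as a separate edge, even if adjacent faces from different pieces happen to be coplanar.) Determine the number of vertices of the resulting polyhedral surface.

A decagonal pyramid: V=11, E=20, F=11.
Attach an octagonal pyramid (V=9, E=16, F=9) along a 3-gon: merge 3 vertices and 3 edges, delete both glued faces → V=17, E=33, F=18.
Attach a 14-gonal bipyramid (V=16, E=42, F=28) along a 3-gon: merge 3 vertices and 3 edges, delete both glued faces → V=30, E=72, F=44.
Check: V − E + F = 30 − 72 + 44 = 2.

30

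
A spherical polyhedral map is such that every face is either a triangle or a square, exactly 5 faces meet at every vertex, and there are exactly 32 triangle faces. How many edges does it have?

60

Let x be the number of squares; then F = 32 + x.
Edge–face incidences: 2E = 3·32 + 4·x = 96 + 4x.
Every vertex has degree 5, so 5V = 2E.
Euler: V − E + F = 2 ⇒ (2E)/5 − E + (32 + x) = 2.
Multiply by 10: 2·(2E) − 5·(2E) + 10·(32 + x) = 20, i.e. 320 + 10x − 3·(96 + 4x) = 20.
Collecting terms: −2x + 32 = 20, so −2x = −12, so x = 6.
Then 2E = 96 + 4·6 = 120, so E = 60, V = 2E/5 = 24, F = 32 + 6 = 38.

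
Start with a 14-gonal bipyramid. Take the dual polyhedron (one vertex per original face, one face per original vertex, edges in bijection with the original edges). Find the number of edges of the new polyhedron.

42

The base solid has V = 16, E = 42, F = 28.
The dual swaps V and F and preserves E: V′ = F = 28, E′ = E = 42, F′ = V = 16.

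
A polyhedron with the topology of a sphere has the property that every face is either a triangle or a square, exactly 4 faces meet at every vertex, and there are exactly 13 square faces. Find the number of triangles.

8

Let x be the number of triangles; then F = 13 + x.
Edge–face incidences: 2E = 4·13 + 3·x = 52 + 3x.
Every vertex has degree 4, so 4V = 2E.
Euler: V − E + F = 2 ⇒ (2E)/4 − E + (13 + x) = 2.
Multiply by 8: 2·(2E) − 4·(2E) + 8·(13 + x) = 16, i.e. 104 + 8x − 2·(52 + 3x) = 16.
Collecting terms: 2x = 16, so x = 8.
Then 2E = 52 + 3·8 = 76, so E = 38, V = 2E/4 = 19, F = 13 + 8 = 21.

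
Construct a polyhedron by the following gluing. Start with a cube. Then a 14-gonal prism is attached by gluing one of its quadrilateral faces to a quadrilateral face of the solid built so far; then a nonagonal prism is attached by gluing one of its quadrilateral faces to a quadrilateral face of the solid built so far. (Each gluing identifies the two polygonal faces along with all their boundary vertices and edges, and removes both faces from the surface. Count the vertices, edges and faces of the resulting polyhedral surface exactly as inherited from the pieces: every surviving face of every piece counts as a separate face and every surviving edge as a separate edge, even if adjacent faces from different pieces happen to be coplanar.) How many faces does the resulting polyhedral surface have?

29

A cube: V=8, E=12, F=6.
Attach a 14-gonal prism (V=28, E=42, F=16) along a 4-gon: merge 4 vertices and 4 edges, delete both glued faces → V=32, E=50, F=20.
Attach a nonagonal prism (V=18, E=27, F=11) along a 4-gon: merge 4 vertices and 4 edges, delete both glued faces → V=46, E=73, F=29.
Check: V − E + F = 46 − 73 + 29 = 2.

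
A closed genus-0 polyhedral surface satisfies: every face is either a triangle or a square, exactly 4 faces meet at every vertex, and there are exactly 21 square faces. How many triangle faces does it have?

8

Let x be the number of triangles; then F = 21 + x.
Edge–face incidences: 2E = 4·21 + 3·x = 84 + 3x.
Every vertex has degree 4, so 4V = 2E.
Euler: V − E + F = 2 ⇒ (2E)/4 − E + (21 + x) = 2.
Multiply by 8: 2·(2E) − 4·(2E) + 8·(21 + x) = 16, i.e. 168 + 8x − 2·(84 + 3x) = 16.
Collecting terms: 2x = 16, so x = 8.
Then 2E = 84 + 3·8 = 108, so E = 54, V = 2E/4 = 27, F = 21 + 8 = 29.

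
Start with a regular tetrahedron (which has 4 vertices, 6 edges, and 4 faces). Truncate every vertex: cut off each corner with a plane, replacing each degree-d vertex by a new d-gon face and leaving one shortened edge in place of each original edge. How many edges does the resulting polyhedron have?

Truncation replaces each original edge-end by a new vertex, so V′ = 2E = 12.
Each original edge survives, and each old vertex of degree d contributes d new edges; summing degrees gives Σd = 2E, so E′ = E + 2E = 3E = 18.
Each original face survives and each original vertex becomes one new face: F′ = F + V = 8.

18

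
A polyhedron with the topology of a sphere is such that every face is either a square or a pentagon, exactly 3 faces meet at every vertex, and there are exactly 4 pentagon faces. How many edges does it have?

18

Let x be the number of squares; then F = 4 + x.
Edge–face incidences: 2E = 5·4 + 4·x = 20 + 4x.
Every vertex has degree 3, so 3V = 2E.
Euler: V − E + F = 2 ⇒ (2E)/3 − E + (4 + x) = 2.
Multiply by 6: 2·(2E) − 3·(2E) + 6·(4 + x) = 12, i.e. 24 + 6x − (20 + 4x) = 12.
Collecting terms: 2x + 4 = 12, so 2x = 8, so x = 4.
Then 2E = 20 + 4·4 = 36, so E = 18, V = 2E/3 = 12, F = 4 + 4 = 8.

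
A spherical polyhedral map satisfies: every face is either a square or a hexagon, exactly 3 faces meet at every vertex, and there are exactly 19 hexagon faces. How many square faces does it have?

6

Let x be the number of squares; then F = 19 + x.
Edge–face incidences: 2E = 6·19 + 4·x = 114 + 4x.
Every vertex has degree 3, so 3V = 2E.
Euler: V − E + F = 2 ⇒ (2E)/3 − E + (19 + x) = 2.
Multiply by 6: 2·(2E) − 3·(2E) + 6·(19 + x) = 12, i.e. 114 + 6x − (114 + 4x) = 12.
Collecting terms: 2x = 12, so x = 6.
Then 2E = 114 + 4·6 = 138, so E = 69, V = 2E/3 = 46, F = 19 + 6 = 25.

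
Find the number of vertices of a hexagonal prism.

A prism on an n-gon has two n-gon bases and n rectangular sides: V = 2·6 = 12, E = 3·6 = 18, F = 6 + 2 = 8.
Check: V − E + F = 12 − 18 + 8 = 2.

12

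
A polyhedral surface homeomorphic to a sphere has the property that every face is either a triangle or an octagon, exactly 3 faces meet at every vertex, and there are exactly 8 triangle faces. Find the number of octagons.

Let x be the number of octagons; then F = 8 + x.
Edge–face incidences: 2E = 3·8 + 8·x = 24 + 8x.
Every vertex has degree 3, so 3V = 2E.
Euler: V − E + F = 2 ⇒ (2E)/3 − E + (8 + x) = 2.
Multiply by 6: 2·(2E) − 3·(2E) + 6·(8 + x) = 12, i.e. 48 + 6x − (24 + 8x) = 12.
Collecting terms: −2x + 24 = 12, so −2x = −12, so x = 6.
Then 2E = 24 + 8·6 = 72, so E = 36, V = 2E/3 = 24, F = 8 + 6 = 14.

6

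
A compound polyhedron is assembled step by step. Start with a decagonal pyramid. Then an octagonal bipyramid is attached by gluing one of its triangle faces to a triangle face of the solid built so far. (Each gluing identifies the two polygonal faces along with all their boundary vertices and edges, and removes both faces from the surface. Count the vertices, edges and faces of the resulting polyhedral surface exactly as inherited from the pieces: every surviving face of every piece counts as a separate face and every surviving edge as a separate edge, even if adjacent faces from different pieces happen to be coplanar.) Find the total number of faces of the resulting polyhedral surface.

A decagonal pyramid: V=11, E=20, F=11.
Attach an octagonal bipyramid (V=10, E=24, F=16) along a 3-gon: merge 3 vertices and 3 edges, delete both glued faces → V=18, E=41, F=25.
Check: V − E + F = 18 − 41 + 25 = 2.

25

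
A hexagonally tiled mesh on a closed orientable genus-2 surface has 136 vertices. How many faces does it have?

69

χ = 2 − 2·2 = -2, and every face is a hexagon so 6F = 2E.
V − E + F = -2 with E = 6F/2 gives 136 − (6/2 − 1)·F = -2, so F = 69 and E = 207.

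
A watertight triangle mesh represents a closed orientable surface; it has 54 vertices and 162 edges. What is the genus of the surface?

Every face is a triangle and each edge borders two faces, so 3F = 2·162, giving F = 108.
χ = V − E + F = 54 − 162 + 108 = 0.
For a closed orientable surface χ = 2 − 2g, so g = (2 − (0))/2 = 1.

1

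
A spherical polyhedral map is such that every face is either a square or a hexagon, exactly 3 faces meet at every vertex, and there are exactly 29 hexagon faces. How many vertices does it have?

66

Let x be the number of squares; then F = 29 + x.
Edge–face incidences: 2E = 6·29 + 4·x = 174 + 4x.
Every vertex has degree 3, so 3V = 2E.
Euler: V − E + F = 2 ⇒ (2E)/3 − E + (29 + x) = 2.
Multiply by 6: 2·(2E) − 3·(2E) + 6·(29 + x) = 12, i.e. 174 + 6x − (174 + 4x) = 12.
Collecting terms: 2x = 12, so x = 6.
Then 2E = 174 + 4·6 = 198, so E = 99, V = 2E/3 = 66, F = 29 + 6 = 35.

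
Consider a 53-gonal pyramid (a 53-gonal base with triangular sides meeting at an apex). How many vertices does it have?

A pyramid on an n-gon base has one n-gon and n triangles: V = 53 + 1 = 54, E = 2·53 = 106, F = 53 + 1 = 54.

54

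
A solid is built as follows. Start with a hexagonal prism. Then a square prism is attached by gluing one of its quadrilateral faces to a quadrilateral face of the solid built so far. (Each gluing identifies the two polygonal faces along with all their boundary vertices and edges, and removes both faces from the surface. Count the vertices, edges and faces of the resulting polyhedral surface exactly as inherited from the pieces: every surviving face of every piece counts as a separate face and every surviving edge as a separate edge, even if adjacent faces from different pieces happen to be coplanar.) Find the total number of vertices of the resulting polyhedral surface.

A hexagonal prism: V=12, E=18, F=8.
Attach a square prism (V=8, E=12, F=6) along a 4-gon: merge 4 vertices and 4 edges, delete both glued faces → V=16, E=26, F=12.
Check: V − E + F = 16 − 26 + 12 = 2.

16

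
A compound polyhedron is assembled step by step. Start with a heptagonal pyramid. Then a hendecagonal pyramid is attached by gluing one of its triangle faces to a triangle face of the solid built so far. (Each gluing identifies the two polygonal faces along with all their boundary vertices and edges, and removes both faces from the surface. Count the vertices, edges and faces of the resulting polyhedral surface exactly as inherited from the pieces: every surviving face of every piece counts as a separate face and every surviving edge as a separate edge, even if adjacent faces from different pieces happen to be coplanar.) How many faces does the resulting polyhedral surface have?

18

A heptagonal pyramid: V=8, E=14, F=8.
Attach a hendecagonal pyramid (V=12, E=22, F=12) along a 3-gon: merge 3 vertices and 3 edges, delete both glued faces → V=17, E=33, F=18.
Check: V − E + F = 17 − 33 + 18 = 2.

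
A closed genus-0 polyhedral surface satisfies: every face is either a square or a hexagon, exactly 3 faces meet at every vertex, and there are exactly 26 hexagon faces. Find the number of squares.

6

Let x be the number of squares; then F = 26 + x.
Edge–face incidences: 2E = 6·26 + 4·x = 156 + 4x.
Every vertex has degree 3, so 3V = 2E.
Euler: V − E + F = 2 ⇒ (2E)/3 − E + (26 + x) = 2.
Multiply by 6: 2·(2E) − 3·(2E) + 6·(26 + x) = 12, i.e. 156 + 6x − (156 + 4x) = 12.
Collecting terms: 2x = 12, so x = 6.
Then 2E = 156 + 4·6 = 180, so E = 90, V = 2E/3 = 60, F = 26 + 6 = 32.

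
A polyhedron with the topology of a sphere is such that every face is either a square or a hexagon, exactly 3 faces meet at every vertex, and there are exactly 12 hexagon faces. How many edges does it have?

Let x be the number of squares; then F = 12 + x.
Edge–face incidences: 2E = 6·12 + 4·x = 72 + 4x.
Every vertex has degree 3, so 3V = 2E.
Euler: V − E + F = 2 ⇒ (2E)/3 − E + (12 + x) = 2.
Multiply by 6: 2·(2E) − 3·(2E) + 6·(12 + x) = 12, i.e. 72 + 6x − (72 + 4x) = 12.
Collecting terms: 2x = 12, so x = 6.
Then 2E = 72 + 4·6 = 96, so E = 48, V = 2E/3 = 32, F = 12 + 6 = 18.

48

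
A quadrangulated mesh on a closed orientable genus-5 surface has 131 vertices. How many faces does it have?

χ = 2 − 2·5 = -8, and every face is a square so 4F = 2E.
V − E + F = -8 with E = 4F/2 gives 131 − (4/2 − 1)·F = -8, so F = 139 and E = 278.

139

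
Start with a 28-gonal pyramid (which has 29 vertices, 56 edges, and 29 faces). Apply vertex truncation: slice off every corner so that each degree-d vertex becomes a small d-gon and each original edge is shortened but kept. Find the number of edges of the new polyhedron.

Truncation replaces each original edge-end by a new vertex, so V′ = 2E = 112.
Each original edge survives, and each old vertex of degree d contributes d new edges; summing degrees gives Σd = 2E, so E′ = E + 2E = 3E = 168.
Each original face survives and each original vertex becomes one new face: F′ = F + V = 58.

168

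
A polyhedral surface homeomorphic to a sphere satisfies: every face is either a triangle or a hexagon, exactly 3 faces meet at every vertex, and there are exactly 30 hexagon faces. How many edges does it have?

96

Let x be the number of triangles; then F = 30 + x.
Edge–face incidences: 2E = 6·30 + 3·x = 180 + 3x.
Every vertex has degree 3, so 3V = 2E.
Euler: V − E + F = 2 ⇒ (2E)/3 − E + (30 + x) = 2.
Multiply by 6: 2·(2E) − 3·(2E) + 6·(30 + x) = 12, i.e. 180 + 6x − (180 + 3x) = 12.
Collecting terms: 3x = 12, so x = 4.
Then 2E = 180 + 3·4 = 192, so E = 96, V = 2E/3 = 64, F = 30 + 4 = 34.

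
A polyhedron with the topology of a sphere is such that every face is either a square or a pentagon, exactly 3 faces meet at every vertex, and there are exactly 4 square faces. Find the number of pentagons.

Let x be the number of pentagons; then F = 4 + x.
Edge–face incidences: 2E = 4·4 + 5·x = 16 + 5x.
Every vertex has degree 3, so 3V = 2E.
Euler: V − E + F = 2 ⇒ (2E)/3 − E + (4 + x) = 2.
Multiply by 6: 2·(2E) − 3·(2E) + 6·(4 + x) = 12, i.e. 24 + 6x − (16 + 5x) = 12.
Collecting terms: x + 8 = 12, so x = 4.
Then 2E = 16 + 5·4 = 36, so E = 18, V = 2E/3 = 12, F = 4 + 4 = 8.

4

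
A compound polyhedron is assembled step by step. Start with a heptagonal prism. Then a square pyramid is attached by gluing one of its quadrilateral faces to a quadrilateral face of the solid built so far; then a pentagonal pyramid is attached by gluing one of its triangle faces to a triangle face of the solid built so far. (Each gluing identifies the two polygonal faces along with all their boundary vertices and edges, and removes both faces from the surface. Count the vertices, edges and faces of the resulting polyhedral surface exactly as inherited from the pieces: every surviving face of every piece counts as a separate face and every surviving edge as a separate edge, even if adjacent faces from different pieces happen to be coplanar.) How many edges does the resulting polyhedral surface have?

32

A heptagonal prism: V=14, E=21, F=9.
Attach a square pyramid (V=5, E=8, F=5) along a 4-gon: merge 4 vertices and 4 edges, delete both glued faces → V=15, E=25, F=12.
Attach a pentagonal pyramid (V=6, E=10, F=6) along a 3-gon: merge 3 vertices and 3 edges, delete both glued faces → V=18, E=32, F=16.
Check: V − E + F = 18 − 32 + 16 = 2.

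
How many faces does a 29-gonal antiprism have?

An antiprism on an n-gon has two n-gon caps and 2n triangles: V = 2·29 = 58, E = 4·29 = 116, F = 2·29 + 2 = 60.

60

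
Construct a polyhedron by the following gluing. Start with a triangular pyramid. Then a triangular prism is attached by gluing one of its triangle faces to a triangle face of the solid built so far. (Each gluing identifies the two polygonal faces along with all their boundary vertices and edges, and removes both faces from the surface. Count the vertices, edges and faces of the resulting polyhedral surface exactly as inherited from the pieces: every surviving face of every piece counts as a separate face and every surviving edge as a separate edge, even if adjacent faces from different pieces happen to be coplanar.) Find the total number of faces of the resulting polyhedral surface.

A triangular pyramid: V=4, E=6, F=4.
Attach a triangular prism (V=6, E=9, F=5) along a 3-gon: merge 3 vertices and 3 edges, delete both glued faces → V=7, E=12, F=7.
Check: V − E + F = 7 − 12 + 7 = 2.

7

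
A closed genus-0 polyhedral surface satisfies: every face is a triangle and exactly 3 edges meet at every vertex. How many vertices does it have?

Each face has 3 edges and each edge borders two faces, so 2E = 3F.
Each vertex has degree 3, so 3V = 2E and hence V = 3F/3.
Euler: V − E + F = 2 ⇒ (3F/3) − (3F/2) + F = 2.
Multiply by 6: (6 − 9 + 6)F = 12, i.e. 3F = 12.
So F = 4, E = 3·4/2 = 6, V = 3·4/3 = 4.

4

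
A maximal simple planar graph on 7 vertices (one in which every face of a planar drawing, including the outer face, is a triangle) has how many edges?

In a plane triangulation 3F = 2E and V − E + F = 2, so E = 3V − 6 = 3·7 − 6 = 15.

15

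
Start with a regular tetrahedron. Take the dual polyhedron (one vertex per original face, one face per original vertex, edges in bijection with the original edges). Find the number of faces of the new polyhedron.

4

The base solid has V = 4, E = 6, F = 4.
The dual swaps V and F and preserves E: V′ = F = 4, E′ = E = 6, F′ = V = 4.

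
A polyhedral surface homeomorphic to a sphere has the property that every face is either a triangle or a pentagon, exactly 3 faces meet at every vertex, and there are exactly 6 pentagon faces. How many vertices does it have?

Let x be the number of triangles; then F = 6 + x.
Edge–face incidences: 2E = 5·6 + 3·x = 30 + 3x.
Every vertex has degree 3, so 3V = 2E.
Euler: V − E + F = 2 ⇒ (2E)/3 − E + (6 + x) = 2.
Multiply by 6: 2·(2E) − 3·(2E) + 6·(6 + x) = 12, i.e. 36 + 6x − (30 + 3x) = 12.
Collecting terms: 3x + 6 = 12, so 3x = 6, so x = 2.
Then 2E = 30 + 3·2 = 36, so E = 18, V = 2E/3 = 12, F = 6 + 2 = 8.

12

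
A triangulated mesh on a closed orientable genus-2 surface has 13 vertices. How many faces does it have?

30

χ = 2 − 2·2 = -2, and every face is a triangle so 3F = 2E.
V − E + F = -2 with E = 3F/2 gives 13 − (3/2 − 1)·F = -2, so F = 30 and E = 45.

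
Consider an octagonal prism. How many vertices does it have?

16

A prism on an n-gon has two n-gon bases and n rectangular sides: V = 2·8 = 16, E = 3·8 = 24, F = 8 + 2 = 10.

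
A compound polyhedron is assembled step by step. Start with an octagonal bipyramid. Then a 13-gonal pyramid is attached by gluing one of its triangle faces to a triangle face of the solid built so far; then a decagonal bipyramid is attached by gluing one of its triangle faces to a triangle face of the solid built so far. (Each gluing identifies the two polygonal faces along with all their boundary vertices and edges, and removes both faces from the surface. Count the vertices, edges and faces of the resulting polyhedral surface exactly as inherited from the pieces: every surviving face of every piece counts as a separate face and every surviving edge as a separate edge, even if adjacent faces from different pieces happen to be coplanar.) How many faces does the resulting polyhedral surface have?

46

An octagonal bipyramid: V=10, E=24, F=16.
Attach a 13-gonal pyramid (V=14, E=26, F=14) along a 3-gon: merge 3 vertices and 3 edges, delete both glued faces → V=21, E=47, F=28.
Attach a decagonal bipyramid (V=12, E=30, F=20) along a 3-gon: merge 3 vertices and 3 edges, delete both glued faces → V=30, E=74, F=46.
Check: V − E + F = 30 − 74 + 46 = 2.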